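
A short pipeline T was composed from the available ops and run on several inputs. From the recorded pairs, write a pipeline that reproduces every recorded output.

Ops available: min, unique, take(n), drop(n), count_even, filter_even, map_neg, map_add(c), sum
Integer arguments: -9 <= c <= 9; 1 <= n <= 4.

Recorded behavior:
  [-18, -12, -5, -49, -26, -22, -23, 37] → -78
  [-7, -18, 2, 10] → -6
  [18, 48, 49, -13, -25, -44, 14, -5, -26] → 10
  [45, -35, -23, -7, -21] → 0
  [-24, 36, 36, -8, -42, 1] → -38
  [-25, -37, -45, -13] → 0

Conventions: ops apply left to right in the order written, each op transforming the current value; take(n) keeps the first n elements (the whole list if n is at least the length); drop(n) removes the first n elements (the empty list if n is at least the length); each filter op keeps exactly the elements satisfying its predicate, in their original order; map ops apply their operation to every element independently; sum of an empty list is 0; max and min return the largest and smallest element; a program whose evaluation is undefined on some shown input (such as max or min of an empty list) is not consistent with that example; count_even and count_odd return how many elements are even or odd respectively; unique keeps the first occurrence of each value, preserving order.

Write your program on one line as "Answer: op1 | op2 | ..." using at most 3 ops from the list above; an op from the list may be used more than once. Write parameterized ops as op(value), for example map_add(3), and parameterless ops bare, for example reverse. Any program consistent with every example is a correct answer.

filter_even | unique | sum

Check, running the answer program on each example:
  [-18, -12, -5, -49, -26, -22, -23, 37] -> [-18, -12, -26, -22] -> [-18, -12, -26, -22] -> -78
  [-7, -18, 2, 10] -> [-18, 2, 10] -> [-18, 2, 10] -> -6
  [18, 48, 49, -13, -25, -44, 14, -5, -26] -> [18, 48, -44, 14, -26] -> [18, 48, -44, 14, -26] -> 10
  [45, -35, -23, -7, -21] -> [] -> [] -> 0
  [-24, 36, 36, -8, -42, 1] -> [-24, 36, 36, -8, -42] -> [-24, 36, -8, -42] -> -38
  [-25, -37, -45, -13] -> [] -> [] -> 0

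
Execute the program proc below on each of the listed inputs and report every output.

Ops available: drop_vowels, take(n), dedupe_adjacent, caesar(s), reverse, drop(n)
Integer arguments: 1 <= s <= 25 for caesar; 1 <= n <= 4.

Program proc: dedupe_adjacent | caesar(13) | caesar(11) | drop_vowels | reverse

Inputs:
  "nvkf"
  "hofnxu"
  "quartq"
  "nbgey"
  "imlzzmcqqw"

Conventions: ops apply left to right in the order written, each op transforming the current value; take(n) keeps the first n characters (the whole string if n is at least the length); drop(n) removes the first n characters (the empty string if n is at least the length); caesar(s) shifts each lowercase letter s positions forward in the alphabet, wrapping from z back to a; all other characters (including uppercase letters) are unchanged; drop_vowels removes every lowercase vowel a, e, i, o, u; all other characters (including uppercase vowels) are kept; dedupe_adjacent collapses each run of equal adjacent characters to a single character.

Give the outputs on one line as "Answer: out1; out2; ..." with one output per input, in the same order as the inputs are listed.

Execution, op by op:
  "nvkf" -> "nvkf" -> "aixs" -> "ltid" -> "ltd" -> "dtl"
  "hofnxu" -> "hofnxu" -> "ubsakh" -> "fmdlvs" -> "fmdlvs" -> "svldmf"
  "quartq" -> "quartq" -> "dhnegd" -> "osypro" -> "sypr" -> "rpys"
  "nbgey" -> "nbgey" -> "aotrl" -> "lzecw" -> "lzcw" -> "wczl"
  "imlzzmcqqw" -> "imlzmcqw" -> "vzymzpdj" -> "gkjxkaou" -> "gkjxk" -> "kxjkg"

"dtl"; "svldmf"; "rpys"; "wczl"; "kxjkg"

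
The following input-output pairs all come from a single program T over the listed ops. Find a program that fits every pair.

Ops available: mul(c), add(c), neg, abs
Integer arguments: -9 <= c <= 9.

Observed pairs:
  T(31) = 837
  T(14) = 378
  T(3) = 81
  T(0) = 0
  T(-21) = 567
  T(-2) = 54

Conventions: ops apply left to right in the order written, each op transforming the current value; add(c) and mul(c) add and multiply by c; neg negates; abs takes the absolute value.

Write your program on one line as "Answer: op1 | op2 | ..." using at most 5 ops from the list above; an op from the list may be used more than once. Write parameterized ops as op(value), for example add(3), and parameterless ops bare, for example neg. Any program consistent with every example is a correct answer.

neg | abs | mul(-9) | mul(-1) | mul(3)

Check, running the answer program on each example:
  31 -> -31 -> 31 -> -279 -> 279 -> 837
  14 -> -14 -> 14 -> -126 -> 126 -> 378
  3 -> -3 -> 3 -> -27 -> 27 -> 81
  0 -> 0 -> 0 -> 0 -> 0 -> 0
  -21 -> 21 -> 21 -> -189 -> 189 -> 567
  -2 -> 2 -> 2 -> -18 -> 18 -> 54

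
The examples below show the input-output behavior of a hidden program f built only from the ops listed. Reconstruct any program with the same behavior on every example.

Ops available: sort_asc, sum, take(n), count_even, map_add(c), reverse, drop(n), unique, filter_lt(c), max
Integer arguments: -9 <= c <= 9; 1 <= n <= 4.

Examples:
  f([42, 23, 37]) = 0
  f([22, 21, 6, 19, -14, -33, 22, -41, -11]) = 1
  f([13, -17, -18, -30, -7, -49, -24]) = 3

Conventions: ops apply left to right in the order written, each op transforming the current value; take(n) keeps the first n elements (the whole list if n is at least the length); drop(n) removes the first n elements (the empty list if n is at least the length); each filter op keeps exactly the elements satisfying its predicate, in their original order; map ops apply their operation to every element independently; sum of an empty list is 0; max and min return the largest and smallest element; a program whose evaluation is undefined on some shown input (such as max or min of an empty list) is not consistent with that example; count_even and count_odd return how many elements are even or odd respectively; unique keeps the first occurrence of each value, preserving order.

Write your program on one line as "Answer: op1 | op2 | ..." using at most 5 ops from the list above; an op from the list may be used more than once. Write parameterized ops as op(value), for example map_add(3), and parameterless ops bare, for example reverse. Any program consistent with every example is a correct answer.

reverse | sort_asc | unique | filter_lt(4) | count_even

Check, running the answer program on each example:
  [42, 23, 37] -> [37, 23, 42] -> [23, 37, 42] -> [23, 37, 42] -> [] -> 0
  [22, 21, 6, 19, -14, -33, 22, -41, -11] -> [-11, -41, 22, -33, -14, 19, 6, 21, 22] -> [-41, -33, -14, -11, 6, 19, 21, 22, 22] -> [-41, -33, -14, -11, 6, 19, 21, 22] -> [-41, -33, -14, -11] -> 1
  [13, -17, -18, -30, -7, -49, -24] -> [-24, -49, -7, -30, -18, -17, 13] -> [-49, -30, -24, -18, -17, -7, 13] -> [-49, -30, -24, -18, -17, -7, 13] -> [-49, -30, -24, -18, -17, -7] -> 3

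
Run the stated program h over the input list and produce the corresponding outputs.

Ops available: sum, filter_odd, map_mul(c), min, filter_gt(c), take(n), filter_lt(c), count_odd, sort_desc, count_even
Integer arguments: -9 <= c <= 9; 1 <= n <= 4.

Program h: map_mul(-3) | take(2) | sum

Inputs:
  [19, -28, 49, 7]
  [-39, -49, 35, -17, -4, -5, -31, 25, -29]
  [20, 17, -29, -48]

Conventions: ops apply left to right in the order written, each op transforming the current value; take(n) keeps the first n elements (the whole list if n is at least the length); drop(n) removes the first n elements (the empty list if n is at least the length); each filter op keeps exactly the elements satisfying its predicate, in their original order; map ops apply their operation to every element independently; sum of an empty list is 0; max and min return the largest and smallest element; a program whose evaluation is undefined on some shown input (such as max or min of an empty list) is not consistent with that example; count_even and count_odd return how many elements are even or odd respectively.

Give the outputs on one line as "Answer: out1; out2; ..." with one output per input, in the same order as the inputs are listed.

Execution, op by op:
  [19, -28, 49, 7] -> [-57, 84, -147, -21] -> [-57, 84] -> 27
  [-39, -49, 35, -17, -4, -5, -31, 25, -29] -> [117, 147, -105, 51, 12, 15, 93, -75, 87] -> [117, 147] -> 264
  [20, 17, -29, -48] -> [-60, -51, 87, 144] -> [-60, -51] -> -111

27; 264; -111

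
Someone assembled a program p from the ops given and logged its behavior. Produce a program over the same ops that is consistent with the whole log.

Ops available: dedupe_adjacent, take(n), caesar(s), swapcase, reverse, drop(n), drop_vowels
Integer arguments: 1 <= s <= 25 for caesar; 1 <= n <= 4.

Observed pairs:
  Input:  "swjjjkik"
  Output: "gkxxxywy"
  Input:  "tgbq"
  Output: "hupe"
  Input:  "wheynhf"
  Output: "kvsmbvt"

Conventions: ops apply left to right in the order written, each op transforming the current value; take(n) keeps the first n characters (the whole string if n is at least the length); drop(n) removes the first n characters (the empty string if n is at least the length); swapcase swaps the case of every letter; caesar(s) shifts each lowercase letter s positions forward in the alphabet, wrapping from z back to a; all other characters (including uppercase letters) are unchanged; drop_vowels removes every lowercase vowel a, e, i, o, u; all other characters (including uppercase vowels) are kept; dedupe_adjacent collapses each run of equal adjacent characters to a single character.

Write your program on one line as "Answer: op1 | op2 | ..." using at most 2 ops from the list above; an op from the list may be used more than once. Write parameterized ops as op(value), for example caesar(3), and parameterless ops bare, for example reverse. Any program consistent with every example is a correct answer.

caesar(3) | caesar(11)

Check, running the answer program on each example:
  "swjjjkik" -> "vzmmmnln" -> "gkxxxywy"
  "tgbq" -> "wjet" -> "hupe"
  "wheynhf" -> "zkhbqki" -> "kvsmbvt"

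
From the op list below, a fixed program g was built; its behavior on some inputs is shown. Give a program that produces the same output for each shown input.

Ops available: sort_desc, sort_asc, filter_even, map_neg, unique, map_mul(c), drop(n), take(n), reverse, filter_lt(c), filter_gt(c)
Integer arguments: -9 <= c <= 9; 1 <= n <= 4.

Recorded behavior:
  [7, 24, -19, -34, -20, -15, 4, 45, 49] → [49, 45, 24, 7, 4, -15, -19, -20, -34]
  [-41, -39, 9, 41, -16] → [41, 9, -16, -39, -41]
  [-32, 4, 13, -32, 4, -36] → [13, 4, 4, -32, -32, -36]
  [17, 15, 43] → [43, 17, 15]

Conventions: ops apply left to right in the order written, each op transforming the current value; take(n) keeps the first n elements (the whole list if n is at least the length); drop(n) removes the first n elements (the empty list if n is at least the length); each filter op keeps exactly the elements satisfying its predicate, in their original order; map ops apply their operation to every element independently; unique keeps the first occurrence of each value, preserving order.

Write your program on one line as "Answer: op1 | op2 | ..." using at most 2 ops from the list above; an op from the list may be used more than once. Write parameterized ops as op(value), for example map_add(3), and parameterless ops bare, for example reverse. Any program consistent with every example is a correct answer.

sort_asc | reverse

Check, running the answer program on each example:
  [7, 24, -19, -34, -20, -15, 4, 45, 49] -> [-34, -20, -19, -15, 4, 7, 24, 45, 49] -> [49, 45, 24, 7, 4, -15, -19, -20, -34]
  [-41, -39, 9, 41, -16] -> [-41, -39, -16, 9, 41] -> [41, 9, -16, -39, -41]
  [-32, 4, 13, -32, 4, -36] -> [-36, -32, -32, 4, 4, 13] -> [13, 4, 4, -32, -32, -36]
  [17, 15, 43] -> [15, 17, 43] -> [43, 17, 15]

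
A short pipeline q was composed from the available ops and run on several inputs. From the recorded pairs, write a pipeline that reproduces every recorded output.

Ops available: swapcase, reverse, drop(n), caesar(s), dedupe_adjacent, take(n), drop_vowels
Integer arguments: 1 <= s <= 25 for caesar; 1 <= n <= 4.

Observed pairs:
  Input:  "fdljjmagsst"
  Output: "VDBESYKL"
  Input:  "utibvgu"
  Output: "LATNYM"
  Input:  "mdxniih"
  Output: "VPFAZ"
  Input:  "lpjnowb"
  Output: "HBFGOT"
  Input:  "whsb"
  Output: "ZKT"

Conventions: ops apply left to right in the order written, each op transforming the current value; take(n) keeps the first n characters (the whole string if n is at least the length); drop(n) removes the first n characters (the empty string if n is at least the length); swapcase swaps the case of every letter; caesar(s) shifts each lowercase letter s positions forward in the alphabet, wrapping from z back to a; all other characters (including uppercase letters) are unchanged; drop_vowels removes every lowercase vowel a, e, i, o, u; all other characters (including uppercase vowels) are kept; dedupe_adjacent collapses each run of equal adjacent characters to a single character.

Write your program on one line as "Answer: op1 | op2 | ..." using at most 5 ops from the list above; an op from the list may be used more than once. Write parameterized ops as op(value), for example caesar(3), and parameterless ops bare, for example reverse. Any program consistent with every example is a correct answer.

dedupe_adjacent | drop(1) | caesar(19) | caesar(25) | swapcase

Check, running the answer program on each example:
  "fdljjmagsst" -> "fdljmagst" -> "dljmagst" -> "wecftzlm" -> "vdbesykl" -> "VDBESYKL"
  "utibvgu" -> "utibvgu" -> "tibvgu" -> "mbuozn" -> "latnym" -> "LATNYM"
  "mdxniih" -> "mdxnih" -> "dxnih" -> "wqgba" -> "vpfaz" -> "VPFAZ"
  "lpjnowb" -> "lpjnowb" -> "pjnowb" -> "icghpu" -> "hbfgot" -> "HBFGOT"
  "whsb" -> "whsb" -> "hsb" -> "alu" -> "zkt" -> "ZKT"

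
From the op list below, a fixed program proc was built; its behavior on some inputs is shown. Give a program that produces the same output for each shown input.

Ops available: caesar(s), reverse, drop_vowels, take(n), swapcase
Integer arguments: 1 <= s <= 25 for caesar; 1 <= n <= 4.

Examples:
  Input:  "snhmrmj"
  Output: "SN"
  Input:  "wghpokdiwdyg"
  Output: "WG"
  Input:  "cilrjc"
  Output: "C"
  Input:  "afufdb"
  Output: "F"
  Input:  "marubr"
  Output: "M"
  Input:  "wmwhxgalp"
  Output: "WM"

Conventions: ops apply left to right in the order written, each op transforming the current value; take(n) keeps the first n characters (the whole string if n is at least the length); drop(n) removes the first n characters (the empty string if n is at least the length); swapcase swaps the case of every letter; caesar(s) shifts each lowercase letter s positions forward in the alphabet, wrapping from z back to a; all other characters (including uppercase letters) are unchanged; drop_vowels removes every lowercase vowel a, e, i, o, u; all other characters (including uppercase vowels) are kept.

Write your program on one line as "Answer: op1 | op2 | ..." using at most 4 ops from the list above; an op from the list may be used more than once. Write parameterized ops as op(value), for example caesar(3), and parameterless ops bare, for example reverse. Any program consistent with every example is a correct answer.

take(2) | drop_vowels | swapcase

Check, running the answer program on each example:
  "snhmrmj" -> "sn" -> "sn" -> "SN"
  "wghpokdiwdyg" -> "wg" -> "wg" -> "WG"
  "cilrjc" -> "ci" -> "c" -> "C"
  "afufdb" -> "af" -> "f" -> "F"
  "marubr" -> "ma" -> "m" -> "M"
  "wmwhxgalp" -> "wm" -> "wm" -> "WM"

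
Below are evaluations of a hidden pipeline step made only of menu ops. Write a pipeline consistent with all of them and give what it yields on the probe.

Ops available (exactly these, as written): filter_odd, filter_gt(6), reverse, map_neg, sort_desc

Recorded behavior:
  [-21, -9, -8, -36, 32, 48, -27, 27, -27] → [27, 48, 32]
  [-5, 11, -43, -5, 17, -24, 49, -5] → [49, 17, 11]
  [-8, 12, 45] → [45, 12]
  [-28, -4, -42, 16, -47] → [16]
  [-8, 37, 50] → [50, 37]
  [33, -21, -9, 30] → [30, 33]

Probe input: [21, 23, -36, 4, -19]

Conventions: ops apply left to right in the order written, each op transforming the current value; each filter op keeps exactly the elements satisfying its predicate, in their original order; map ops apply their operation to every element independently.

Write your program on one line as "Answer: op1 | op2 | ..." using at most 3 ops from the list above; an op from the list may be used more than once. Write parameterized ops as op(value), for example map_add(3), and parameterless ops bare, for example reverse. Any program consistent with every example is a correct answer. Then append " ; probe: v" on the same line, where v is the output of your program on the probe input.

reverse | filter_gt(6) ; probe: [23, 21]

Check, running the answer program on each example:
  [-21, -9, -8, -36, 32, 48, -27, 27, -27] -> [-27, 27, -27, 48, 32, -36, -8, -9, -21] -> [27, 48, 32]
  [-5, 11, -43, -5, 17, -24, 49, -5] -> [-5, 49, -24, 17, -5, -43, 11, -5] -> [49, 17, 11]
  [-8, 12, 45] -> [45, 12, -8] -> [45, 12]
  [-28, -4, -42, 16, -47] -> [-47, 16, -42, -4, -28] -> [16]
  [-8, 37, 50] -> [50, 37, -8] -> [50, 37]
  [33, -21, -9, 30] -> [30, -9, -21, 33] -> [30, 33]
  probe: [21, 23, -36, 4, -19] -> [-19, 4, -36, 23, 21] -> [23, 21]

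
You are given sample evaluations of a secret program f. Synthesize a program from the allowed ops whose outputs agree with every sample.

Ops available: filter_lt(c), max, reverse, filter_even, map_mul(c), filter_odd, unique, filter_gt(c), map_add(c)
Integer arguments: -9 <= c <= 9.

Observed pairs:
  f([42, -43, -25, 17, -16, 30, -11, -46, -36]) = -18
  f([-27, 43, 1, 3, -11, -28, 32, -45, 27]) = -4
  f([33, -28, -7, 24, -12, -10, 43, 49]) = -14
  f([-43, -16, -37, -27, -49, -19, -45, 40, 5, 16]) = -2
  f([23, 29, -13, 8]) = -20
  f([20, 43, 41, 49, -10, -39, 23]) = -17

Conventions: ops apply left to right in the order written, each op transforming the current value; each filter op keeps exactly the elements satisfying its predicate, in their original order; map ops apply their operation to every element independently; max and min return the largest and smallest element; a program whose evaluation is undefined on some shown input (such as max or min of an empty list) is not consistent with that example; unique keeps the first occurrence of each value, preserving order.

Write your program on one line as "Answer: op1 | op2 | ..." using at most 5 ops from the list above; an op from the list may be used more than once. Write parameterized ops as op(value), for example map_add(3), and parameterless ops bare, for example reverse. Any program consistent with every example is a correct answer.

filter_lt(8) | map_add(-7) | reverse | max

Check, running the answer program on each example:
  [42, -43, -25, 17, -16, 30, -11, -46, -36] -> [-43, -25, -16, -11, -46, -36] -> [-50, -32, -23, -18, -53, -43] -> [-43, -53, -18, -23, -32, -50] -> -18
  [-27, 43, 1, 3, -11, -28, 32, -45, 27] -> [-27, 1, 3, -11, -28, -45] -> [-34, -6, -4, -18, -35, -52] -> [-52, -35, -18, -4, -6, -34] -> -4
  [33, -28, -7, 24, -12, -10, 43, 49] -> [-28, -7, -12, -10] -> [-35, -14, -19, -17] -> [-17, -19, -14, -35] -> -14
  [-43, -16, -37, -27, -49, -19, -45, 40, 5, 16] -> [-43, -16, -37, -27, -49, -19, -45, 5] -> [-50, -23, -44, -34, -56, -26, -52, -2] -> [-2, -52, -26, -56, -34, -44, -23, -50] -> -2
  [23, 29, -13, 8] -> [-13] -> [-20] -> [-20] -> -20
  [20, 43, 41, 49, -10, -39, 23] -> [-10, -39] -> [-17, -46] -> [-46, -17] -> -17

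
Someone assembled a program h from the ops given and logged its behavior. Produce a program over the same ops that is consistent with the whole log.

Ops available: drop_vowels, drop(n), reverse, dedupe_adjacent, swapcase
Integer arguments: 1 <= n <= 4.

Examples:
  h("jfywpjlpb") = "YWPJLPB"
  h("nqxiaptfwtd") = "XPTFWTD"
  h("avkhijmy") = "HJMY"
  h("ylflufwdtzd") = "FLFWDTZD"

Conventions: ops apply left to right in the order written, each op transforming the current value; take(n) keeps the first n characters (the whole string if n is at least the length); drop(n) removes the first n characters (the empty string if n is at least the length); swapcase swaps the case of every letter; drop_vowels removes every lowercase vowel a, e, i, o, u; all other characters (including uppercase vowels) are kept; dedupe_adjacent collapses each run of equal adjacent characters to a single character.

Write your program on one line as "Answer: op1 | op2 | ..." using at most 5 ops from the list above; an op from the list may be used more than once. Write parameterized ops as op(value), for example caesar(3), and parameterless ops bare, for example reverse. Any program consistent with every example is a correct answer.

reverse | drop_vowels | reverse | drop(2) | swapcase

Check, running the answer program on each example:
  "jfywpjlpb" -> "bpljpwyfj" -> "bpljpwyfj" -> "jfywpjlpb" -> "ywpjlpb" -> "YWPJLPB"
  "nqxiaptfwtd" -> "dtwftpaixqn" -> "dtwftpxqn" -> "nqxptfwtd" -> "xptfwtd" -> "XPTFWTD"
  "avkhijmy" -> "ymjihkva" -> "ymjhkv" -> "vkhjmy" -> "hjmy" -> "HJMY"
  "ylflufwdtzd" -> "dztdwfulfly" -> "dztdwflfly" -> "ylflfwdtzd" -> "flfwdtzd" -> "FLFWDTZD"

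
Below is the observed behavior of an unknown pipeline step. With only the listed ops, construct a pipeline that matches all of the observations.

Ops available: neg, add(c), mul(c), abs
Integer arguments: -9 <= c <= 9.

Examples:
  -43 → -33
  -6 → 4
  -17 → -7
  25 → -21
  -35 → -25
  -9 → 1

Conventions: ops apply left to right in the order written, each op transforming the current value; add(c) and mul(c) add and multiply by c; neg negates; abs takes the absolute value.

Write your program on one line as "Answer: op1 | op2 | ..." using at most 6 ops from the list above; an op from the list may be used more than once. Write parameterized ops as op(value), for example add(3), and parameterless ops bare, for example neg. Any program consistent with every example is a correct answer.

add(-1) | add(4) | abs | neg | add(7)

Check, running the answer program on each example:
  -43 -> -44 -> -40 -> 40 -> -40 -> -33
  -6 -> -7 -> -3 -> 3 -> -3 -> 4
  -17 -> -18 -> -14 -> 14 -> -14 -> -7
  25 -> 24 -> 28 -> 28 -> -28 -> -21
  -35 -> -36 -> -32 -> 32 -> -32 -> -25
  -9 -> -10 -> -6 -> 6 -> -6 -> 1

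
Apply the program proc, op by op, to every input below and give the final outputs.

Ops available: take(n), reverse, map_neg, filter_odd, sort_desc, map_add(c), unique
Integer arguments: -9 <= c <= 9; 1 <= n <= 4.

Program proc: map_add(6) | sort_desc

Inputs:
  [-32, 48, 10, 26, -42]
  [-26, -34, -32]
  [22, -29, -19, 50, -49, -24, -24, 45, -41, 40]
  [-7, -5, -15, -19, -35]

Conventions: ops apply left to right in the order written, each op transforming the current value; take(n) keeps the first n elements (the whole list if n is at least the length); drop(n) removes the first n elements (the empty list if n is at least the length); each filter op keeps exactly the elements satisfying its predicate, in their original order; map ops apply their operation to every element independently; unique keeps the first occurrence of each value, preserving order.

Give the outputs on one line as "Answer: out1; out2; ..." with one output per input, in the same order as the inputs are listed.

[54, 32, 16, -26, -36]; [-20, -26, -28]; [56, 51, 46, 28, -13, -18, -18, -23, -35, -43]; [1, -1, -9, -13, -29]

Execution, op by op:
  [-32, 48, 10, 26, -42] -> [-26, 54, 16, 32, -36] -> [54, 32, 16, -26, -36]
  [-26, -34, -32] -> [-20, -28, -26] -> [-20, -26, -28]
  [22, -29, -19, 50, -49, -24, -24, 45, -41, 40] -> [28, -23, -13, 56, -43, -18, -18, 51, -35, 46] -> [56, 51, 46, 28, -13, -18, -18, -23, -35, -43]
  [-7, -5, -15, -19, -35] -> [-1, 1, -9, -13, -29] -> [1, -1, -9, -13, -29]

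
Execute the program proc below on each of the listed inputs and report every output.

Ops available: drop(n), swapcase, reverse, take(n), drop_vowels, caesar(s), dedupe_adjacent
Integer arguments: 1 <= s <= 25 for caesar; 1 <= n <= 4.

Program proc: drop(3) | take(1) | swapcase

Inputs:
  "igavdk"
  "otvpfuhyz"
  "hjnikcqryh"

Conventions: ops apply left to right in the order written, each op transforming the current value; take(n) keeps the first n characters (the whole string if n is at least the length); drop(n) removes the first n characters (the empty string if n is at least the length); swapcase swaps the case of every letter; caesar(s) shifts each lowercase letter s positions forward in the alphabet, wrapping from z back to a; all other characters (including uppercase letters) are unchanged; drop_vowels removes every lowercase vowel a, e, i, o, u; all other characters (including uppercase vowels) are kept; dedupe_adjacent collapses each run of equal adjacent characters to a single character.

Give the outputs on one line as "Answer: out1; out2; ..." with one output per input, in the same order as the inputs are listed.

Execution, op by op:
  "igavdk" -> "vdk" -> "v" -> "V"
  "otvpfuhyz" -> "pfuhyz" -> "p" -> "P"
  "hjnikcqryh" -> "ikcqryh" -> "i" -> "I"

"V"; "P"; "I"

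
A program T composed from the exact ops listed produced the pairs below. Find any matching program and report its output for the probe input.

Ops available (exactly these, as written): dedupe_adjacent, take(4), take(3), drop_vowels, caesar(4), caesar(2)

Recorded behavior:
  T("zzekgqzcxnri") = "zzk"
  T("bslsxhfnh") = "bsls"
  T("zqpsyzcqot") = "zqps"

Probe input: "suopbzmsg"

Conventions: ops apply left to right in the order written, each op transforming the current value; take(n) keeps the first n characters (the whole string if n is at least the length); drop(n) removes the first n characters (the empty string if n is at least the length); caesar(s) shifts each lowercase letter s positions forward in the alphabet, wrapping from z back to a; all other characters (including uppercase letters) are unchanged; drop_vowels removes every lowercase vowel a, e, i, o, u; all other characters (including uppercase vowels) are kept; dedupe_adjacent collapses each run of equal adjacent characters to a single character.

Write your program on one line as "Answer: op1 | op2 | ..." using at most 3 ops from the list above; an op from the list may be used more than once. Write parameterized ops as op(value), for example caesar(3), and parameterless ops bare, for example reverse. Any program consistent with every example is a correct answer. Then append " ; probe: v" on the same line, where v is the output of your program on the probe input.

take(4) | drop_vowels ; probe: "sp"

Check, running the answer program on each example:
  "zzekgqzcxnri" -> "zzek" -> "zzk"
  "bslsxhfnh" -> "bsls" -> "bsls"
  "zqpsyzcqot" -> "zqps" -> "zqps"
  probe: "suopbzmsg" -> "suop" -> "sp"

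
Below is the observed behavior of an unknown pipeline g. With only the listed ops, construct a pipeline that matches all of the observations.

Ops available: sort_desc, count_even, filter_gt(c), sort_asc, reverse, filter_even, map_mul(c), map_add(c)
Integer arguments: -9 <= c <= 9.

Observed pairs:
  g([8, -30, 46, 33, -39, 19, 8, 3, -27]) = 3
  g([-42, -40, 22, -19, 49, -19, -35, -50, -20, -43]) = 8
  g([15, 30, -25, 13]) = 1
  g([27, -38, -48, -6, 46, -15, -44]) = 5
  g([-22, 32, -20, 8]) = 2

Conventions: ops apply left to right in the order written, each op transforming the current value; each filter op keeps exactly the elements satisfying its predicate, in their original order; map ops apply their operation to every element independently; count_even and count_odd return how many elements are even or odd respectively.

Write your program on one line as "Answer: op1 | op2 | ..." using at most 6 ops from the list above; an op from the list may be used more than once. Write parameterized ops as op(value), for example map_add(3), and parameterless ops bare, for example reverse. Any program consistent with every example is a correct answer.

map_mul(5) | map_mul(-3) | filter_gt(-4) | map_mul(8) | count_even

Check, running the answer program on each example:
  [8, -30, 46, 33, -39, 19, 8, 3, -27] -> [40, -150, 230, 165, -195, 95, 40, 15, -135] -> [-120, 450, -690, -495, 585, -285, -120, -45, 405] -> [450, 585, 405] -> [3600, 4680, 3240] -> 3
  [-42, -40, 22, -19, 49, -19, -35, -50, -20, -43] -> [-210, -200, 110, -95, 245, -95, -175, -250, -100, -215] -> [630, 600, -330, 285, -735, 285, 525, 750, 300, 645] -> [630, 600, 285, 285, 525, 750, 300, 645] -> [5040, 4800, 2280, 2280, 4200, 6000, 2400, 5160] -> 8
  [15, 30, -25, 13] -> [75, 150, -125, 65] -> [-225, -450, 375, -195] -> [375] -> [3000] -> 1
  [27, -38, -48, -6, 46, -15, -44] -> [135, -190, -240, -30, 230, -75, -220] -> [-405, 570, 720, 90, -690, 225, 660] -> [570, 720, 90, 225, 660] -> [4560, 5760, 720, 1800, 5280] -> 5
  [-22, 32, -20, 8] -> [-110, 160, -100, 40] -> [330, -480, 300, -120] -> [330, 300] -> [2640, 2400] -> 2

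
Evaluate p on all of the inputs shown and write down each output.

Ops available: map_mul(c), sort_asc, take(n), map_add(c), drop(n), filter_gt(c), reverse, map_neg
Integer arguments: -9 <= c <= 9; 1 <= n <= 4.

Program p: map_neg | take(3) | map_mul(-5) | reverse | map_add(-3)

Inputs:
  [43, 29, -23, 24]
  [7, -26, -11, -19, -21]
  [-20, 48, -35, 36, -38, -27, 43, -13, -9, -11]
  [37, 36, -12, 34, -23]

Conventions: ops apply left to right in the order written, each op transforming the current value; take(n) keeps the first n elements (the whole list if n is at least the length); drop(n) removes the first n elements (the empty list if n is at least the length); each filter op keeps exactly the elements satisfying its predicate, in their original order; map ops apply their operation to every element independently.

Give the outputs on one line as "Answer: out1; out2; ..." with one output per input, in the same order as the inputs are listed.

Execution, op by op:
  [43, 29, -23, 24] -> [-43, -29, 23, -24] -> [-43, -29, 23] -> [215, 145, -115] -> [-115, 145, 215] -> [-118, 142, 212]
  [7, -26, -11, -19, -21] -> [-7, 26, 11, 19, 21] -> [-7, 26, 11] -> [35, -130, -55] -> [-55, -130, 35] -> [-58, -133, 32]
  [-20, 48, -35, 36, -38, -27, 43, -13, -9, -11] -> [20, -48, 35, -36, 38, 27, -43, 13, 9, 11] -> [20, -48, 35] -> [-100, 240, -175] -> [-175, 240, -100] -> [-178, 237, -103]
  [37, 36, -12, 34, -23] -> [-37, -36, 12, -34, 23] -> [-37, -36, 12] -> [185, 180, -60] -> [-60, 180, 185] -> [-63, 177, 182]

[-118, 142, 212]; [-58, -133, 32]; [-178, 237, -103]; [-63, 177, 182]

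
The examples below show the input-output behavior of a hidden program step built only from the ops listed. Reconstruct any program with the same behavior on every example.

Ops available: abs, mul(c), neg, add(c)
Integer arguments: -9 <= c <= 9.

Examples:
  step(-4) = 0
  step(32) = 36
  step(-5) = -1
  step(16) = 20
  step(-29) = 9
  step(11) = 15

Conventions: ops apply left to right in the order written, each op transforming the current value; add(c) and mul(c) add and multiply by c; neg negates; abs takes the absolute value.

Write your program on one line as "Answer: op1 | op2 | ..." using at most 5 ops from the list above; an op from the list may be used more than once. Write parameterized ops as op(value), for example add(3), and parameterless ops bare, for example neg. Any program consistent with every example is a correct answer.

add(5) | add(7) | abs | add(-8)

Check, running the answer program on each example:
  -4 -> 1 -> 8 -> 8 -> 0
  32 -> 37 -> 44 -> 44 -> 36
  -5 -> 0 -> 7 -> 7 -> -1
  16 -> 21 -> 28 -> 28 -> 20
  -29 -> -24 -> -17 -> 17 -> 9
  11 -> 16 -> 23 -> 23 -> 15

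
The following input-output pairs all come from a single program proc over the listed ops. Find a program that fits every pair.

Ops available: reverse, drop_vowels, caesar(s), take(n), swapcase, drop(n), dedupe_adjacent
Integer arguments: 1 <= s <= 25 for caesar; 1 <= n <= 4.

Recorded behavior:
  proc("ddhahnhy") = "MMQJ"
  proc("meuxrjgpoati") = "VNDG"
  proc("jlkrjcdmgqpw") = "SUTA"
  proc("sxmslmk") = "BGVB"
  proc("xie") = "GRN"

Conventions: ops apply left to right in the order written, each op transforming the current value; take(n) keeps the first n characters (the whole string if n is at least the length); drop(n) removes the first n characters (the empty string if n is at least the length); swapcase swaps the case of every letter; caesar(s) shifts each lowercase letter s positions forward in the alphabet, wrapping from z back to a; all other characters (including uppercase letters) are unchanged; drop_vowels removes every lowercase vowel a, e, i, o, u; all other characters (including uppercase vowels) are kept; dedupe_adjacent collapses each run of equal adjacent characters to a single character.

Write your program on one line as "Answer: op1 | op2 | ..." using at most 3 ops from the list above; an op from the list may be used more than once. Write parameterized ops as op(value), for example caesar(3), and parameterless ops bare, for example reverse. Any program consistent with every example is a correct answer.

take(4) | caesar(9) | swapcase

Check, running the answer program on each example:
  "ddhahnhy" -> "ddha" -> "mmqj" -> "MMQJ"
  "meuxrjgpoati" -> "meux" -> "vndg" -> "VNDG"
  "jlkrjcdmgqpw" -> "jlkr" -> "suta" -> "SUTA"
  "sxmslmk" -> "sxms" -> "bgvb" -> "BGVB"
  "xie" -> "xie" -> "grn" -> "GRN"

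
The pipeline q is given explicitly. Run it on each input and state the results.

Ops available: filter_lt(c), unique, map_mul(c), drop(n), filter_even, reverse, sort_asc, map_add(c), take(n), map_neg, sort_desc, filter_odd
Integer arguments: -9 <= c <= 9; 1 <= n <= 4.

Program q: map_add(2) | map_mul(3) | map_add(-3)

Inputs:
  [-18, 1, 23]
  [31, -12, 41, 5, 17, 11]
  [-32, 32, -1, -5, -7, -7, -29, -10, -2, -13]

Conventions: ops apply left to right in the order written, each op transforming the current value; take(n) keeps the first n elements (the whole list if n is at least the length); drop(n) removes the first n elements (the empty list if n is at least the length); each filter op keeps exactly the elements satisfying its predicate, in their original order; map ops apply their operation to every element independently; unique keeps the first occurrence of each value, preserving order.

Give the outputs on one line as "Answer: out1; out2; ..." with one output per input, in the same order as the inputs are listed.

Execution, op by op:
  [-18, 1, 23] -> [-16, 3, 25] -> [-48, 9, 75] -> [-51, 6, 72]
  [31, -12, 41, 5, 17, 11] -> [33, -10, 43, 7, 19, 13] -> [99, -30, 129, 21, 57, 39] -> [96, -33, 126, 18, 54, 36]
  [-32, 32, -1, -5, -7, -7, -29, -10, -2, -13] -> [-30, 34, 1, -3, -5, -5, -27, -8, 0, -11] -> [-90, 102, 3, -9, -15, -15, -81, -24, 0, -33] -> [-93, 99, 0, -12, -18, -18, -84, -27, -3, -36]

[-51, 6, 72]; [96, -33, 126, 18, 54, 36]; [-93, 99, 0, -12, -18, -18, -84, -27, -3, -36]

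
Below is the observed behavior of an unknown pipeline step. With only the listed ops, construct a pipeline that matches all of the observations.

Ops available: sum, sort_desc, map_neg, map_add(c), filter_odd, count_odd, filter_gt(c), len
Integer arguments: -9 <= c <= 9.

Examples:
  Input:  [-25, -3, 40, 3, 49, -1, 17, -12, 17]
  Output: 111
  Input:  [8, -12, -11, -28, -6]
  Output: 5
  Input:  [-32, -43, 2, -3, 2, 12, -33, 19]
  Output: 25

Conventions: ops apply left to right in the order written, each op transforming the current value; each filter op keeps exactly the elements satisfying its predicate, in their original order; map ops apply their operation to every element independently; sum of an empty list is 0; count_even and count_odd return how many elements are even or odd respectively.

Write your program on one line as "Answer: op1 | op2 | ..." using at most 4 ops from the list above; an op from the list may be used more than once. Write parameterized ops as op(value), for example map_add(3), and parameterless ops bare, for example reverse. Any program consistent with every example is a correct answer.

filter_gt(7) | map_add(-3) | sum

Check, running the answer program on each example:
  [-25, -3, 40, 3, 49, -1, 17, -12, 17] -> [40, 49, 17, 17] -> [37, 46, 14, 14] -> 111
  [8, -12, -11, -28, -6] -> [8] -> [5] -> 5
  [-32, -43, 2, -3, 2, 12, -33, 19] -> [12, 19] -> [9, 16] -> 25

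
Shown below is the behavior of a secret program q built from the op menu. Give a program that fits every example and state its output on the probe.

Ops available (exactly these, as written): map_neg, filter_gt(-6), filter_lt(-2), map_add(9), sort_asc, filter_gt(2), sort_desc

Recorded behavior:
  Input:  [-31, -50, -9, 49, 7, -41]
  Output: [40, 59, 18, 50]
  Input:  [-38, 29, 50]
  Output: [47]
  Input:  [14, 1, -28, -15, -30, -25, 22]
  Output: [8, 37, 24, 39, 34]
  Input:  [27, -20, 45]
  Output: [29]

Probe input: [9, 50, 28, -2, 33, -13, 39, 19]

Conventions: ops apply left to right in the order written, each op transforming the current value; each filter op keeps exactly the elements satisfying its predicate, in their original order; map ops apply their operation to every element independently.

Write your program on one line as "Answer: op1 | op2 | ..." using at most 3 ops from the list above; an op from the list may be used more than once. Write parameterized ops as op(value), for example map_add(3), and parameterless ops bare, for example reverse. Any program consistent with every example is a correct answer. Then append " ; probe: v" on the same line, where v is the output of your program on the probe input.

map_neg | map_add(9) | filter_gt(2) ; probe: [11, 22]

Check, running the answer program on each example:
  [-31, -50, -9, 49, 7, -41] -> [31, 50, 9, -49, -7, 41] -> [40, 59, 18, -40, 2, 50] -> [40, 59, 18, 50]
  [-38, 29, 50] -> [38, -29, -50] -> [47, -20, -41] -> [47]
  [14, 1, -28, -15, -30, -25, 22] -> [-14, -1, 28, 15, 30, 25, -22] -> [-5, 8, 37, 24, 39, 34, -13] -> [8, 37, 24, 39, 34]
  [27, -20, 45] -> [-27, 20, -45] -> [-18, 29, -36] -> [29]
  probe: [9, 50, 28, -2, 33, -13, 39, 19] -> [-9, -50, -28, 2, -33, 13, -39, -19] -> [0, -41, -19, 11, -24, 22, -30, -10] -> [11, 22]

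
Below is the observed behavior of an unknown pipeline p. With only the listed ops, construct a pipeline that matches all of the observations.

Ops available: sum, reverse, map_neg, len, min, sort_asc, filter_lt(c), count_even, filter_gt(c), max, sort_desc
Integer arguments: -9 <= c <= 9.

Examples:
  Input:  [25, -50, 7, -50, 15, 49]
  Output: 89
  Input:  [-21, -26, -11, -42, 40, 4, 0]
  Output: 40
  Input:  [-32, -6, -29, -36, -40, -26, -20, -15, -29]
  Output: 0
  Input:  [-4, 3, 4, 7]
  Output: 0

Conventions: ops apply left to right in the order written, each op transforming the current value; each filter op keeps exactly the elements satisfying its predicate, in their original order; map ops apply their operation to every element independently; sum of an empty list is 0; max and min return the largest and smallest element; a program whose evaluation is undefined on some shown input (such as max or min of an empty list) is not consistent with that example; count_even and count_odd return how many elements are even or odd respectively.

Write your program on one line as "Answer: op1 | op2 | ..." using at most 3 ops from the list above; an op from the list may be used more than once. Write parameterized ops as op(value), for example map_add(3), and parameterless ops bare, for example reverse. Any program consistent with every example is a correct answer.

filter_gt(7) | sort_desc | sum

Check, running the answer program on each example:
  [25, -50, 7, -50, 15, 49] -> [25, 15, 49] -> [49, 25, 15] -> 89
  [-21, -26, -11, -42, 40, 4, 0] -> [40] -> [40] -> 40
  [-32, -6, -29, -36, -40, -26, -20, -15, -29] -> [] -> [] -> 0
  [-4, 3, 4, 7] -> [] -> [] -> 0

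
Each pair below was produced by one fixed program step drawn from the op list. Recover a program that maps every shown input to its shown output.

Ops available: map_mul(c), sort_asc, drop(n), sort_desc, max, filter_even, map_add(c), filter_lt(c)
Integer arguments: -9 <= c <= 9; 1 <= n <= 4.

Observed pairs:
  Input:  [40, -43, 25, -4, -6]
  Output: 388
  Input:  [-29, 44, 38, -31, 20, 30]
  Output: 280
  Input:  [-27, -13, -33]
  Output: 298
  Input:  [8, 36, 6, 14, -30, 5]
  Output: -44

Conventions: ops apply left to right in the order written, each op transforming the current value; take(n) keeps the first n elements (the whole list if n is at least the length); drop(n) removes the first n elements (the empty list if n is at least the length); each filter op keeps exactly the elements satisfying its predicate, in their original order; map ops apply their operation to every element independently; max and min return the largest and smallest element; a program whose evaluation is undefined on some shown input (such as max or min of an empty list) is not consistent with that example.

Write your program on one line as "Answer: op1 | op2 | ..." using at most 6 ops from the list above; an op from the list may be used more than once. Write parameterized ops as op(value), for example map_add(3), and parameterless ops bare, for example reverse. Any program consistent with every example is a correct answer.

map_mul(-9) | map_add(5) | sort_asc | filter_even | map_add(-4) | max

Check, running the answer program on each example:
  [40, -43, 25, -4, -6] -> [-360, 387, -225, 36, 54] -> [-355, 392, -220, 41, 59] -> [-355, -220, 41, 59, 392] -> [-220, 392] -> [-224, 388] -> 388
  [-29, 44, 38, -31, 20, 30] -> [261, -396, -342, 279, -180, -270] -> [266, -391, -337, 284, -175, -265] -> [-391, -337, -265, -175, 266, 284] -> [266, 284] -> [262, 280] -> 280
  [-27, -13, -33] -> [243, 117, 297] -> [248, 122, 302] -> [122, 248, 302] -> [122, 248, 302] -> [118, 244, 298] -> 298
  [8, 36, 6, 14, -30, 5] -> [-72, -324, -54, -126, 270, -45] -> [-67, -319, -49, -121, 275, -40] -> [-319, -121, -67, -49, -40, 275] -> [-40] -> [-44] -> -44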